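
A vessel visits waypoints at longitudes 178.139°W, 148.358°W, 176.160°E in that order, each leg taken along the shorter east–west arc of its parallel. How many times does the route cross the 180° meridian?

Leg 1: -178.139° → -148.358°, shortest Δλ = 29.781° (east) — does not cross 180°.
Leg 2: -148.358° → +176.160°, shortest Δλ = -35.482° (west) — crosses 180°.
Total crossings: 1.

1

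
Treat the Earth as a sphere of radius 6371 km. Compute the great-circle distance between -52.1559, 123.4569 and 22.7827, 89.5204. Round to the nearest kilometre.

Δλ = 89.5204 − 123.4569 = -33.9365°.
Δφ = 22.7827 − -52.1559 = 74.9386°.
a = sin²(Δφ/2) + cos φ₁ · cos φ₂ · sin²(Δλ/2) = 0.418250.
c = 2·atan2(√a, √(1−a)) = 1.40656 rad → d = 6371·c ≈ 8961.19 km.

8961 km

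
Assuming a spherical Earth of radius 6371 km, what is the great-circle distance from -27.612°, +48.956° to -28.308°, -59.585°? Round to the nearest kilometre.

10188 km

Δλ = -59.585 − 48.956 = -108.541°.
Δφ = -28.308 − -27.612 = -0.696°.
a = sin²(Δφ/2) + cos φ₁ · cos φ₂ · sin²(Δλ/2) = 0.514141.
c = 2·atan2(√a, √(1−a)) = 1.59908 rad → d = 6371·c ≈ 10187.76 km.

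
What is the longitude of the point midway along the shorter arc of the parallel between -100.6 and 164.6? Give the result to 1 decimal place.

-148.0°

Signed shortest Δλ from -100.6° to +164.6° is -94.8°.
Midpoint longitude = -100.6° + (-94.8°)/2 = -100.6° − 47.4° = -148.0°.
(The naïve average (-100.6 + +164.6)/2 = 32.0° is on the wrong side of the globe.)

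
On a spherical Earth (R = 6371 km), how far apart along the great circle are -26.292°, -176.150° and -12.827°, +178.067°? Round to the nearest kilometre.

Δλ = 178.067 − -176.150 = 354.217°; wrapped into (−180°, 180°]: -5.783°.
Δφ = -12.827 − -26.292 = 13.465°.
a = sin²(Δφ/2) + cos φ₁ · cos φ₂ · sin²(Δλ/2) = 0.015968.
c = 2·atan2(√a, √(1−a)) = 0.25341 rad → d = 6371·c ≈ 1614.47 km.

1614 km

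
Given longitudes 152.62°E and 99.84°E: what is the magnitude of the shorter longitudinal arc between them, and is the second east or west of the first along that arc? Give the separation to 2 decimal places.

Raw difference: 99.84 − 152.62 = -52.78°.
Normalise into (−180°, 180°]: -52.78° stays -52.78°.
Negative ⇒ the second point lies to the west; separation 52.78°.

52.78° west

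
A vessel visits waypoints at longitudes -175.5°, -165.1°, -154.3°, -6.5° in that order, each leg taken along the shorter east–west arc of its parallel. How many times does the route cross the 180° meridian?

0

Leg 1: -175.5° → -165.1°, shortest Δλ = 10.4° (east) — does not cross 180°.
Leg 2: -165.1° → -154.3°, shortest Δλ = 10.8° (east) — does not cross 180°.
Leg 3: -154.3° → -6.5°, shortest Δλ = 147.8° (east) — does not cross 180°.
Total crossings: 0.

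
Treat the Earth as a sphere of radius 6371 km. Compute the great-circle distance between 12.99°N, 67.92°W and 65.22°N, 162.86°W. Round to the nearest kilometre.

Δλ = -162.86 − -67.92 = -94.94°.
Δφ = 65.22 − 12.99 = 52.23°.
a = sin²(Δφ/2) + cos φ₁ · cos φ₂ · sin²(Δλ/2) = 0.415543.
c = 2·atan2(√a, √(1−a)) = 1.40107 rad → d = 6371·c ≈ 8926.20 km.

8926 km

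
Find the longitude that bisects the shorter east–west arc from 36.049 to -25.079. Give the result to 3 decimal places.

+5.485°

Signed shortest Δλ from +36.049° to -25.079° is -61.128°.
Midpoint longitude = +36.049° + (-61.128°)/2 = +36.049° − 30.564° = +5.485°.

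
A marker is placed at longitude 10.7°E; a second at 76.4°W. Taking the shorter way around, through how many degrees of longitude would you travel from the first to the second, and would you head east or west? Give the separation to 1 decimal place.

Raw difference: -76.4 − 10.7 = -87.1°.
Normalise into (−180°, 180°]: -87.1° stays -87.1°.
Negative ⇒ the second point lies to the west; separation 87.1°.

87.1° west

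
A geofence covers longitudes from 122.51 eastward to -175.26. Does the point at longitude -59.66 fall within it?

Band width going east from +122.51° to -175.26°: ((-175.26 − 122.51) mod 360) = 62.23°.
Offset of -59.66° east of the west edge: ((-59.66 − 122.51) mod 360) = 177.83°.
177.83° > 62.23° ⇒ outside.

No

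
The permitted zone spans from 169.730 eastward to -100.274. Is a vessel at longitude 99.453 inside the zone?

No

Band width going east from +169.730° to -100.274°: ((-100.274 − 169.730) mod 360) = 89.996°.
Offset of +99.453° east of the west edge: ((99.453 − 169.730) mod 360) = 289.723°.
289.723° > 89.996° ⇒ outside.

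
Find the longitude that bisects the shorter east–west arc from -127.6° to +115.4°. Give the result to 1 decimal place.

Signed shortest Δλ from -127.6° to +115.4° is -117.0°.
Midpoint longitude = -127.6° + (-117.0°)/2 = -127.6° − 58.5° = -186.1°.
Normalise into (−180°, 180°]: +173.9°.
(The naïve average (-127.6 + +115.4)/2 = -6.1° is on the wrong side of the globe.)

+173.9°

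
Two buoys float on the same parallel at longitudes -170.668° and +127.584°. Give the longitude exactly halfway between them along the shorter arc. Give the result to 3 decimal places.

+158.458°

Signed shortest Δλ from -170.668° to +127.584° is -61.748°.
Midpoint longitude = -170.668° + (-61.748°)/2 = -170.668° − 30.874° = -201.542°.
Normalise into (−180°, 180°]: +158.458°.
(The naïve average (-170.668 + +127.584)/2 = -21.542° is on the wrong side of the globe.)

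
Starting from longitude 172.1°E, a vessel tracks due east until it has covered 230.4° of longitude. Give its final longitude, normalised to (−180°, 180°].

42.5°E

Start at +172.1°; shift +230.4° → +402.5°.
+402.5° lies outside (−180°, 180°]; subtract 360° → +42.5°.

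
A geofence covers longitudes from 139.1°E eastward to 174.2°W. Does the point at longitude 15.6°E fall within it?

Band width going east from +139.1° to -174.2°: ((-174.2 − 139.1) mod 360) = 46.7°.
Offset of +15.6° east of the west edge: ((15.6 − 139.1) mod 360) = 236.5°.
236.5° > 46.7° ⇒ outside.

No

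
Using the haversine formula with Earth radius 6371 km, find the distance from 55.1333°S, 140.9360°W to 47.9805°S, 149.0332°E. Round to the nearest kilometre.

4698 km

Δλ = 149.0332 − -140.9360 = 289.9692°; wrapped into (−180°, 180°]: -70.0308°.
Δφ = -47.9805 − -55.1333 = 7.1528°.
a = sin²(Δφ/2) + cos φ₁ · cos φ₂ · sin²(Δλ/2) = 0.129881.
c = 2·atan2(√a, √(1−a)) = 0.73737 rad → d = 6371·c ≈ 4697.80 km.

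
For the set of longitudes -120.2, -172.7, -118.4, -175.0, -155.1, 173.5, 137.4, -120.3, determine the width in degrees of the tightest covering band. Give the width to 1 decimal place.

Sort the longitudes: -175.0°, -172.7°, -155.1°, -120.3°, -120.2°, -118.4°, +137.4°, +173.5°.
Eastward gaps between consecutive values (wrapping around): 2.3°, 17.6°, 34.8°, 0.1°, 1.8°, 255.8°, 36.1°, 11.5°.
Largest gap = 255.8° ⇒ minimal covering band is its complement: 360° − 255.8° = 104.2°.
Band runs from +137.4° eastward to -118.4°, crossing the antimeridian.

104.2°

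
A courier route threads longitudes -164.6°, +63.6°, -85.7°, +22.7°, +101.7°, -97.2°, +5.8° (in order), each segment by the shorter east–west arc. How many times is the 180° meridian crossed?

Leg 1: -164.6° → +63.6°, shortest Δλ = -131.8° (west) — crosses 180°.
Leg 2: +63.6° → -85.7°, shortest Δλ = -149.3° (west) — does not cross 180°.
Leg 3: -85.7° → +22.7°, shortest Δλ = 108.4° (east) — does not cross 180°.
Leg 4: +22.7° → +101.7°, shortest Δλ = 79.0° (east) — does not cross 180°.
Leg 5: +101.7° → -97.2°, shortest Δλ = 161.1° (east) — crosses 180°.
Leg 6: -97.2° → +5.8°, shortest Δλ = 103.0° (east) — does not cross 180°.
Total crossings: 2.

2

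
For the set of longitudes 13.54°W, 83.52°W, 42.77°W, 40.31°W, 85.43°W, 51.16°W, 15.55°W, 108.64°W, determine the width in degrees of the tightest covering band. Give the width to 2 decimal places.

Sort the longitudes: -108.64°, -85.43°, -83.52°, -51.16°, -42.77°, -40.31°, -15.55°, -13.54°.
Eastward gaps between consecutive values (wrapping around): 23.21°, 1.91°, 32.36°, 8.39°, 2.46°, 24.76°, 2.01°, 264.90°.
Largest gap = 264.90° ⇒ minimal covering band is its complement: 360° − 264.90° = 95.10°.
Band runs from -108.64° eastward to -13.54°.

95.10°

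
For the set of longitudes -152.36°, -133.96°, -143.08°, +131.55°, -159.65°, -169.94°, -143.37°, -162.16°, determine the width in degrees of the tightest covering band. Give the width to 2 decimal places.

Sort the longitudes: -169.94°, -162.16°, -159.65°, -152.36°, -143.37°, -143.08°, -133.96°, +131.55°.
Eastward gaps between consecutive values (wrapping around): 7.78°, 2.51°, 7.29°, 8.99°, 0.29°, 9.12°, 265.51°, 58.51°.
Largest gap = 265.51° ⇒ minimal covering band is its complement: 360° − 265.51° = 94.49°.
Band runs from +131.55° eastward to -133.96°, crossing the antimeridian.

94.49°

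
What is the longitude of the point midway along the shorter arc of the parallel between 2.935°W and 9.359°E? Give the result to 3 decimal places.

3.212°E

Signed shortest Δλ from -2.935° to +9.359° is +12.294°.
Midpoint longitude = -2.935° + (+12.294°)/2 = -2.935° + 6.147° = +3.212°.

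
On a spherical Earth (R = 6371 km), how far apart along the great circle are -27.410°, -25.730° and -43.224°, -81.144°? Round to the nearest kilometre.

Δλ = -81.144 − -25.730 = -55.414°.
Δφ = -43.224 − -27.410 = -15.814°.
a = sin²(Δφ/2) + cos φ₁ · cos φ₂ · sin²(Δλ/2) = 0.158765.
c = 2·atan2(√a, √(1−a)) = 0.81966 rad → d = 6371·c ≈ 5222.05 km.

5222 km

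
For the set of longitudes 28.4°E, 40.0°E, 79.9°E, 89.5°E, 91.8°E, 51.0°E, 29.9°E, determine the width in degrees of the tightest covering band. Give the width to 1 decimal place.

Sort the longitudes: +28.4°, +29.9°, +40.0°, +51.0°, +79.9°, +89.5°, +91.8°.
Eastward gaps between consecutive values (wrapping around): 1.5°, 10.1°, 11.0°, 28.9°, 9.6°, 2.3°, 296.6°.
Largest gap = 296.6° ⇒ minimal covering band is its complement: 360° − 296.6° = 63.4°.
Band runs from +28.4° eastward to +91.8°.

63.4°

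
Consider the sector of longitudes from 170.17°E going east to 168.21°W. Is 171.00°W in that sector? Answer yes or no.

Band width going east from +170.17° to -168.21°: ((-168.21 − 170.17) mod 360) = 21.62°.
Offset of -171.00° east of the west edge: ((-171.00 − 170.17) mod 360) = 18.83°.
18.83° ≤ 21.62° ⇒ inside.

Yes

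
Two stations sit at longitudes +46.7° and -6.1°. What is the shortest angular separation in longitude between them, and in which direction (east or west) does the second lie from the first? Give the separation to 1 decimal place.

52.8° west

Raw difference: -6.1 − 46.7 = -52.8°.
Normalise into (−180°, 180°]: -52.8° stays -52.8°.
Negative ⇒ the second point lies to the west; separation 52.8°.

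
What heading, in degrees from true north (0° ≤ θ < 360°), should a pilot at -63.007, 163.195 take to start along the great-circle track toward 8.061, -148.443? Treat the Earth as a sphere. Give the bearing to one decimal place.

Δλ = -148.443 − 163.195 = -311.638°; wrapped into (−180°, 180°]: 48.362°.
θ = atan2( sin Δλ · cos φ₂ , cos φ₁ · sin φ₂ − sin φ₁ · cos φ₂ · cos Δλ )
  = atan2(0.73997, 0.64984) = 48.711° → normalised to [0°, 360°): 48.711°.

48.7°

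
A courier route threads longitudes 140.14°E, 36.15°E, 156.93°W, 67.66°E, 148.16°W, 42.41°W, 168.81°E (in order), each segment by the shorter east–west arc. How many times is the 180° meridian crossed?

Leg 1: +140.14° → +36.15°, shortest Δλ = -103.99° (west) — does not cross 180°.
Leg 2: +36.15° → -156.93°, shortest Δλ = 166.92° (east) — crosses 180°.
Leg 3: -156.93° → +67.66°, shortest Δλ = -135.41° (west) — crosses 180°.
Leg 4: +67.66° → -148.16°, shortest Δλ = 144.18° (east) — crosses 180°.
Leg 5: -148.16° → -42.41°, shortest Δλ = 105.75° (east) — does not cross 180°.
Leg 6: -42.41° → +168.81°, shortest Δλ = -148.78° (west) — crosses 180°.
Total crossings: 4.

4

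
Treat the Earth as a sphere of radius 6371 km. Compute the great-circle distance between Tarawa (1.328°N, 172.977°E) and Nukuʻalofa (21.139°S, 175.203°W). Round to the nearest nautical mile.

Δλ = -175.203 − 172.977 = -348.180°; wrapped into (−180°, 180°]: 11.820°.
Δφ = -21.139 − 1.328 = -22.467°.
a = sin²(Δφ/2) + cos φ₁ · cos φ₂ · sin²(Δλ/2) = 0.047836.
c = 2·atan2(√a, √(1−a)) = 0.44099 rad → d = 6371·c ≈ 2809.57 km ≈ 1517.05 nmi.

1517 nmi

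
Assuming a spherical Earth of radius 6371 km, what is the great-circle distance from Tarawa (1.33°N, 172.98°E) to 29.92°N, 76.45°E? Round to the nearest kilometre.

10562 km

Δλ = 76.45 − 172.98 = -96.53°.
Δφ = 29.92 − 1.33 = 28.59°.
a = sin²(Δφ/2) + cos φ₁ · cos φ₂ · sin²(Δλ/2) = 0.543481.
c = 2·atan2(√a, √(1−a)) = 1.65787 rad → d = 6371·c ≈ 10562.28 km.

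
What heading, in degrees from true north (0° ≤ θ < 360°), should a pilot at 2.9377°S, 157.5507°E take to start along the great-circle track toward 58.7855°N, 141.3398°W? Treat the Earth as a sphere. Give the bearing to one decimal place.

27.6°

Δλ = -141.3398 − 157.5507 = -298.8905°; wrapped into (−180°, 180°]: 61.1095°.
θ = atan2( sin Δλ · cos φ₂ , cos φ₁ · sin φ₂ − sin φ₁ · cos φ₂ · cos Δλ )
  = atan2(0.45375, 0.86694) = 27.627° → normalised to [0°, 360°): 27.627°.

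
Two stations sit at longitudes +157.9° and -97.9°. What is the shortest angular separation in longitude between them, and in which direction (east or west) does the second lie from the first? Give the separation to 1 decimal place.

Raw difference: -97.9 − 157.9 = -255.8°.
Normalise into (−180°, 180°]: -255.8° + 360° = 104.2°.
Positive ⇒ the second point lies to the east; separation 104.2°.

104.2° east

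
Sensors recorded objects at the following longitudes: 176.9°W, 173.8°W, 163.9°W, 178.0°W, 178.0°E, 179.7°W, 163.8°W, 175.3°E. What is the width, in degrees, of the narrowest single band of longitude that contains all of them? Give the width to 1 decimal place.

Sort the longitudes: -179.7°, -178.0°, -176.9°, -173.8°, -163.9°, -163.8°, +175.3°, +178.0°.
Eastward gaps between consecutive values (wrapping around): 1.7°, 1.1°, 3.1°, 9.9°, 0.1°, 339.1°, 2.7°, 2.3°.
Largest gap = 339.1° ⇒ minimal covering band is its complement: 360° − 339.1° = 20.9°.
Band runs from +175.3° eastward to -163.8°, crossing the antimeridian.

20.9°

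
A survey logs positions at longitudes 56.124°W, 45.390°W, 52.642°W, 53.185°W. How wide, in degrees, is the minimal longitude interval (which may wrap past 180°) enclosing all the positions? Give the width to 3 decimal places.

10.734°

Sort the longitudes: -56.124°, -53.185°, -52.642°, -45.390°.
Eastward gaps between consecutive values (wrapping around): 2.939°, 0.543°, 7.252°, 349.266°.
Largest gap = 349.266° ⇒ minimal covering band is its complement: 360° − 349.266° = 10.734°.
Band runs from -56.124° eastward to -45.390°.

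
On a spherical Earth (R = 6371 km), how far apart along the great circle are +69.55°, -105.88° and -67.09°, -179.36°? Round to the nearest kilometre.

Δλ = -179.36 − -105.88 = -73.48°.
Δφ = -67.09 − 69.55 = -136.64°.
a = sin²(Δφ/2) + cos φ₁ · cos φ₂ · sin²(Δλ/2) = 0.912196.
c = 2·atan2(√a, √(1−a)) = 2.53992 rad → d = 6371·c ≈ 16181.84 km.

16182 km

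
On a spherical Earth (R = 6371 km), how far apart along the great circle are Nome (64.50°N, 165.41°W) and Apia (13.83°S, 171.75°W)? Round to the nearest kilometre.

Δλ = -171.75 − -165.41 = -6.34°.
Δφ = -13.83 − 64.50 = -78.33°.
a = sin²(Δφ/2) + cos φ₁ · cos φ₂ · sin²(Δλ/2) = 0.400141.
c = 2·atan2(√a, √(1−a)) = 1.36973 rad → d = 6371·c ≈ 8726.53 km.

8727 km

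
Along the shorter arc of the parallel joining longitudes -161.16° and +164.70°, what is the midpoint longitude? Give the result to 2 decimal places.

-178.23°

Signed shortest Δλ from -161.16° to +164.70° is -34.14°.
Midpoint longitude = -161.16° + (-34.14°)/2 = -161.16° − 17.07° = -178.23°.
(The naïve average (-161.16 + +164.70)/2 = 1.77° is on the wrong side of the globe.)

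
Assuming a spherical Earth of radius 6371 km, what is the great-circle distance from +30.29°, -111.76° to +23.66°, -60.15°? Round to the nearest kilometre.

5125 km

Δλ = -60.15 − -111.76 = 51.61°.
Δφ = 23.66 − 30.29 = -6.63°.
a = sin²(Δφ/2) + cos φ₁ · cos φ₂ · sin²(Δλ/2) = 0.153215.
c = 2·atan2(√a, √(1−a)) = 0.80436 rad → d = 6371·c ≈ 5124.60 km.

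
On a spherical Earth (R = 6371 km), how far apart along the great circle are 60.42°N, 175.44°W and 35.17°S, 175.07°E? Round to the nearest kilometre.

10664 km

Δλ = 175.07 − -175.44 = 350.51°; wrapped into (−180°, 180°]: -9.49°.
Δφ = -35.17 − 60.42 = -95.59°.
a = sin²(Δφ/2) + cos φ₁ · cos φ₂ · sin²(Δλ/2) = 0.551466.
c = 2·atan2(√a, √(1−a)) = 1.67391 rad → d = 6371·c ≈ 10664.48 km.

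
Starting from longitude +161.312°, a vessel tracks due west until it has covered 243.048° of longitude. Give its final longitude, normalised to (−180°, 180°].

Start at +161.312°; shift −243.048° → -81.736°.
-81.736° already lies in (−180°, 180°].

-81.736°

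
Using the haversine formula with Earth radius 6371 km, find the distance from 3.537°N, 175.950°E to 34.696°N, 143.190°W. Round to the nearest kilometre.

Δλ = -143.190 − 175.950 = -319.140°; wrapped into (−180°, 180°]: 40.860°.
Δφ = 34.696 − 3.537 = 31.159°.
a = sin²(Δφ/2) + cos φ₁ · cos φ₂ · sin²(Δλ/2) = 0.172121.
c = 2·atan2(√a, √(1−a)) = 0.85561 rad → d = 6371·c ≈ 5451.09 km.

5451 km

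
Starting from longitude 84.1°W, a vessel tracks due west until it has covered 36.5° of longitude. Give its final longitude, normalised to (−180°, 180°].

Start at -84.1°; shift −36.5° → -120.6°.
-120.6° already lies in (−180°, 180°].

120.6°W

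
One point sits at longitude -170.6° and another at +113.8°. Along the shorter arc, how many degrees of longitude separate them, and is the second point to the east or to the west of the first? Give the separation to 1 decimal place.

75.6° west

Raw difference: 113.8 − -170.6 = 284.4°.
Normalise into (−180°, 180°]: 284.4° − 360° = -75.6°.
Negative ⇒ the second point lies to the west; separation 75.6°.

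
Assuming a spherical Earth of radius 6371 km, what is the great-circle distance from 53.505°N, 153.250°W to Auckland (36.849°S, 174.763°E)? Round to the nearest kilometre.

10508 km

Δλ = 174.763 − -153.250 = 328.013°; wrapped into (−180°, 180°]: -31.987°.
Δφ = -36.849 − 53.505 = -90.354°.
a = sin²(Δφ/2) + cos φ₁ · cos φ₂ · sin²(Δλ/2) = 0.539220.
c = 2·atan2(√a, √(1−a)) = 1.64932 rad → d = 6371·c ≈ 10507.80 km.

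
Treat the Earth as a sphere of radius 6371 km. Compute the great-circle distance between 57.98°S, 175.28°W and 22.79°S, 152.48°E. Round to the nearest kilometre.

Δλ = 152.48 − -175.28 = 327.76°; wrapped into (−180°, 180°]: -32.24°.
Δφ = -22.79 − -57.98 = 35.19°.
a = sin²(Δφ/2) + cos φ₁ · cos φ₂ · sin²(Δλ/2) = 0.129060.
c = 2·atan2(√a, √(1−a)) = 0.73493 rad → d = 6371·c ≈ 4682.22 km.

4682 km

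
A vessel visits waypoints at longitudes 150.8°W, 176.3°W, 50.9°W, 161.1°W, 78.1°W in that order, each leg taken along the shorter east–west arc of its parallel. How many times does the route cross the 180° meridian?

Leg 1: -150.8° → -176.3°, shortest Δλ = -25.5° (west) — does not cross 180°.
Leg 2: -176.3° → -50.9°, shortest Δλ = 125.4° (east) — does not cross 180°.
Leg 3: -50.9° → -161.1°, shortest Δλ = -110.2° (west) — does not cross 180°.
Leg 4: -161.1° → -78.1°, shortest Δλ = 83.0° (east) — does not cross 180°.
Total crossings: 0.

0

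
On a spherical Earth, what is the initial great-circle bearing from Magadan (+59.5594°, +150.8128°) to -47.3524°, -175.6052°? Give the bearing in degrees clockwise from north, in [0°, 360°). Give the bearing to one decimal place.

Δλ = -175.6052 − 150.8128 = -326.4180°; wrapped into (−180°, 180°]: 33.5820°.
θ = atan2( sin Δλ · cos φ₂ , cos φ₁ · sin φ₂ − sin φ₁ · cos φ₂ · cos Δλ )
  = atan2(0.37474, -0.85926) = 156.437° → normalised to [0°, 360°): 156.437°.

156.4°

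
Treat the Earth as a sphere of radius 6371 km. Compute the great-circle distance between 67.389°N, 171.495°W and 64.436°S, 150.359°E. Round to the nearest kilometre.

Δλ = 150.359 − -171.495 = 321.854°; wrapped into (−180°, 180°]: -38.146°.
Δφ = -64.436 − 67.389 = -131.825°.
a = sin²(Δφ/2) + cos φ₁ · cos φ₂ · sin²(Δλ/2) = 0.851144.
c = 2·atan2(√a, √(1−a)) = 2.34940 rad → d = 6371·c ≈ 14968.05 km.

14968 km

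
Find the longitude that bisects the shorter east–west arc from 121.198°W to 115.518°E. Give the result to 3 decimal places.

177.160°E

Signed shortest Δλ from -121.198° to +115.518° is -123.284°.
Midpoint longitude = -121.198° + (-123.284°)/2 = -121.198° − 61.642° = -182.840°.
Normalise into (−180°, 180°]: +177.160°.
(The naïve average (-121.198 + +115.518)/2 = -2.84° is on the wrong side of the globe.)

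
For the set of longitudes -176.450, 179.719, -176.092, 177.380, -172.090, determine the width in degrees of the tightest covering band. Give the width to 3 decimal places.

Sort the longitudes: -176.450°, -176.092°, -172.090°, +177.380°, +179.719°.
Eastward gaps between consecutive values (wrapping around): 0.358°, 4.002°, 349.470°, 2.339°, 3.831°.
Largest gap = 349.470° ⇒ minimal covering band is its complement: 360° − 349.470° = 10.530°.
Band runs from +177.380° eastward to -172.090°, crossing the antimeridian.

10.530°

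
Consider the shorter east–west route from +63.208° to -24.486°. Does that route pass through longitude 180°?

No

Signed shortest Δλ = ((-24.486 − 63.208 + 180) mod 360) − 180 = -87.694°.
Going west by 87.694° from +63.208° reaches -24.486° without touching 180°.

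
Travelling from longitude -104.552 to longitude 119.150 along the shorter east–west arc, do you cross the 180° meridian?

Yes

Naïve |119.150 − -104.552| = 223.702° > 180°, so the shorter arc goes the other way round — across 180°.
Signed shortest Δλ = ((119.150 − -104.552 + 180) mod 360) − 180 = -136.298°.
Going west by 136.298° from -104.552° passes through 180° before reaching +119.150°.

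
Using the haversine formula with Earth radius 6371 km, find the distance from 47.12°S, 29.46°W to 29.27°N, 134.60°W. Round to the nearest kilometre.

13442 km

Δλ = -134.60 − -29.46 = -105.14°.
Δφ = 29.27 − -47.12 = 76.39°.
a = sin²(Δφ/2) + cos φ₁ · cos φ₂ · sin²(Δλ/2) = 0.756654.
c = 2·atan2(√a, √(1−a)) = 2.10983 rad → d = 6371·c ≈ 13441.73 km.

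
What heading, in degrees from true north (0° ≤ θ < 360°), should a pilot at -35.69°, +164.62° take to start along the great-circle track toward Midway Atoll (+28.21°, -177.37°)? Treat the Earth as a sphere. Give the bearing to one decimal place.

17.3°

Δλ = -177.37 − 164.62 = -341.99°; wrapped into (−180°, 180°]: 18.01°.
θ = atan2( sin Δλ · cos φ₂ , cos φ₁ · sin φ₂ − sin φ₁ · cos φ₂ · cos Δλ )
  = atan2(0.27246, 0.87284) = 17.336° → normalised to [0°, 360°): 17.336°.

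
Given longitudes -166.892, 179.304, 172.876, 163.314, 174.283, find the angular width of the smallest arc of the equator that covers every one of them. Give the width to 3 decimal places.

29.794°

Sort the longitudes: -166.892°, +163.314°, +172.876°, +174.283°, +179.304°.
Eastward gaps between consecutive values (wrapping around): 330.206°, 9.562°, 1.407°, 5.021°, 13.804°.
Largest gap = 330.206° ⇒ minimal covering band is its complement: 360° − 330.206° = 29.794°.
Band runs from +163.314° eastward to -166.892°, crossing the antimeridian.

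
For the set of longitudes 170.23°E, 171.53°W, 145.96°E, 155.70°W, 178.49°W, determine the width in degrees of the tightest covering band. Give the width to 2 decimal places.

Sort the longitudes: -178.49°, -171.53°, -155.70°, +145.96°, +170.23°.
Eastward gaps between consecutive values (wrapping around): 6.96°, 15.83°, 301.66°, 24.27°, 11.28°.
Largest gap = 301.66° ⇒ minimal covering band is its complement: 360° − 301.66° = 58.34°.
Band runs from +145.96° eastward to -155.70°, crossing the antimeridian.

58.34°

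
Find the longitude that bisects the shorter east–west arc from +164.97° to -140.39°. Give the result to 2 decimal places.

Signed shortest Δλ from +164.97° to -140.39° is +54.64°.
Midpoint longitude = +164.97° + (+54.64°)/2 = +164.97° + 27.32° = +192.29°.
Normalise into (−180°, 180°]: -167.71°.
(The naïve average (+164.97 + -140.39)/2 = 12.29° is on the wrong side of the globe.)

-167.71°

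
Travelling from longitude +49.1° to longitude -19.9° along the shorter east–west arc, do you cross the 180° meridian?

No

Signed shortest Δλ = ((-19.9 − 49.1 + 180) mod 360) − 180 = -69.0°.
Going west by 69.0° from +49.1° reaches -19.9° without touching 180°.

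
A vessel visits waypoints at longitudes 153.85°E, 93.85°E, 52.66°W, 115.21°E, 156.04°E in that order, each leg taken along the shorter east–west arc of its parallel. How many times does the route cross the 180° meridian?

0

Leg 1: +153.85° → +93.85°, shortest Δλ = -60.0° (west) — does not cross 180°.
Leg 2: +93.85° → -52.66°, shortest Δλ = -146.51° (west) — does not cross 180°.
Leg 3: -52.66° → +115.21°, shortest Δλ = 167.87° (east) — does not cross 180°.
Leg 4: +115.21° → +156.04°, shortest Δλ = 40.83° (east) — does not cross 180°.
Total crossings: 0.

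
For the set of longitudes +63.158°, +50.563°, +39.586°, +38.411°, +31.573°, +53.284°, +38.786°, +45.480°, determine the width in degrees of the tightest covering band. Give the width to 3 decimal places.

Sort the longitudes: +31.573°, +38.411°, +38.786°, +39.586°, +45.480°, +50.563°, +53.284°, +63.158°.
Eastward gaps between consecutive values (wrapping around): 6.838°, 0.375°, 0.800°, 5.894°, 5.083°, 2.721°, 9.874°, 328.415°.
Largest gap = 328.415° ⇒ minimal covering band is its complement: 360° − 328.415° = 31.585°.
Band runs from +31.573° eastward to +63.158°.

31.585°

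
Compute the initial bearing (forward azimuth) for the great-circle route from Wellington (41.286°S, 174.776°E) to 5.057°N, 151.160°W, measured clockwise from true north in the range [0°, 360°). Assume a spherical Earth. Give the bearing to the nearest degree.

Δλ = -151.160 − 174.776 = -325.936°; wrapped into (−180°, 180°]: 34.064°.
θ = atan2( sin Δλ · cos φ₂ , cos φ₁ · sin φ₂ − sin φ₁ · cos φ₂ · cos Δλ )
  = atan2(0.55794, 0.61071) = 42.415° → normalised to [0°, 360°): 42.415°.

42°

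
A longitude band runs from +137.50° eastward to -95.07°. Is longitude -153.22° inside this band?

Yes

Band width going east from +137.50° to -95.07°: ((-95.07 − 137.50) mod 360) = 127.43°.
Offset of -153.22° east of the west edge: ((-153.22 − 137.50) mod 360) = 69.28°.
69.28° ≤ 127.43° ⇒ inside.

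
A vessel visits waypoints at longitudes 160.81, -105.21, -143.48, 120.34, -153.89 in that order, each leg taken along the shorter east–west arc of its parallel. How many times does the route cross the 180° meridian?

3

Leg 1: +160.81° → -105.21°, shortest Δλ = 93.98° (east) — crosses 180°.
Leg 2: -105.21° → -143.48°, shortest Δλ = -38.27° (west) — does not cross 180°.
Leg 3: -143.48° → +120.34°, shortest Δλ = -96.18° (west) — crosses 180°.
Leg 4: +120.34° → -153.89°, shortest Δλ = 85.77° (east) — crosses 180°.
Total crossings: 3.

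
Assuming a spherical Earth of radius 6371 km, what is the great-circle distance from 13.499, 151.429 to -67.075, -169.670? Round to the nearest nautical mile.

5129 nmi

Δλ = -169.670 − 151.429 = -321.099°; wrapped into (−180°, 180°]: 38.901°.
Δφ = -67.075 − 13.499 = -80.574°.
a = sin²(Δφ/2) + cos φ₁ · cos φ₂ · sin²(Δλ/2) = 0.460112.
c = 2·atan2(√a, √(1−a)) = 1.49094 rad → d = 6371·c ≈ 9498.75 km ≈ 5128.92 nmi.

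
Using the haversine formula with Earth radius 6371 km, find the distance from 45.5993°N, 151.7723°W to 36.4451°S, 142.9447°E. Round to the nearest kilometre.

Δλ = 142.9447 − -151.7723 = 294.7170°; wrapped into (−180°, 180°]: -65.2830°.
Δφ = -36.4451 − 45.5993 = -82.0444°.
a = sin²(Δφ/2) + cos φ₁ · cos φ₂ · sin²(Δλ/2) = 0.594544.
c = 2·atan2(√a, √(1−a)) = 1.76103 rad → d = 6371·c ≈ 11219.51 km.

11220 km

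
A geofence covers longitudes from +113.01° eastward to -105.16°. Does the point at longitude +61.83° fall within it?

Band width going east from +113.01° to -105.16°: ((-105.16 − 113.01) mod 360) = 141.83°.
Offset of +61.83° east of the west edge: ((61.83 − 113.01) mod 360) = 308.82°.
308.82° > 141.83° ⇒ outside.

No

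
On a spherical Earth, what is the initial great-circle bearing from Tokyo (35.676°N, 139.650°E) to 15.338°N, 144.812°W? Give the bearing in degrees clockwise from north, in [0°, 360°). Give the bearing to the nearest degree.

Δλ = -144.812 − 139.650 = -284.462°; wrapped into (−180°, 180°]: 75.538°.
θ = atan2( sin Δλ · cos φ₂ , cos φ₁ · sin φ₂ − sin φ₁ · cos φ₂ · cos Δλ )
  = atan2(0.93382, 0.07441) = 85.444° → normalised to [0°, 360°): 85.444°.

85°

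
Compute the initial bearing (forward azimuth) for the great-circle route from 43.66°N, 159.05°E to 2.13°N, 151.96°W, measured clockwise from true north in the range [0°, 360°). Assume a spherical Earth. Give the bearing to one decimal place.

119.5°

Δλ = -151.96 − 159.05 = -311.01°; wrapped into (−180°, 180°]: 48.99°.
θ = atan2( sin Δλ · cos φ₂ , cos φ₁ · sin φ₂ − sin φ₁ · cos φ₂ · cos Δλ )
  = atan2(0.75407, -0.42582) = 119.453° → normalised to [0°, 360°): 119.453°.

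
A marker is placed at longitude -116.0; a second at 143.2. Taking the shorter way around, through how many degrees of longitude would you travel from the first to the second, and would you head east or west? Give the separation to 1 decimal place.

Raw difference: 143.2 − -116.0 = 259.2°.
Normalise into (−180°, 180°]: 259.2° − 360° = -100.8°.
Negative ⇒ the second point lies to the west; separation 100.8°.

100.8° west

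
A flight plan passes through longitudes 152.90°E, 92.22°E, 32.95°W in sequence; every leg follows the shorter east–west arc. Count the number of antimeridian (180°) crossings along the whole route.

0

Leg 1: +152.90° → +92.22°, shortest Δλ = -60.68° (west) — does not cross 180°.
Leg 2: +92.22° → -32.95°, shortest Δλ = -125.17° (west) — does not cross 180°.
Total crossings: 0.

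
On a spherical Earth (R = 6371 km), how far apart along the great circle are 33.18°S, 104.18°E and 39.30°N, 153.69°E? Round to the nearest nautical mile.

Δλ = 153.69 − 104.18 = 49.51°.
Δφ = 39.30 − -33.18 = 72.48°.
a = sin²(Δφ/2) + cos φ₁ · cos φ₂ · sin²(Δλ/2) = 0.463045.
c = 2·atan2(√a, √(1−a)) = 1.49682 rad → d = 6371·c ≈ 9536.23 km ≈ 5149.15 nmi.

5149 nmi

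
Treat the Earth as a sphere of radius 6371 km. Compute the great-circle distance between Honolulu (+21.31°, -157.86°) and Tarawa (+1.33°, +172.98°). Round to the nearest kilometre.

3863 km

Δλ = 172.98 − -157.86 = 330.84°; wrapped into (−180°, 180°]: -29.16°.
Δφ = 1.33 − 21.31 = -19.98°.
a = sin²(Δφ/2) + cos φ₁ · cos φ₂ · sin²(Δλ/2) = 0.089114.
c = 2·atan2(√a, √(1−a)) = 0.60628 rad → d = 6371·c ≈ 3862.63 km.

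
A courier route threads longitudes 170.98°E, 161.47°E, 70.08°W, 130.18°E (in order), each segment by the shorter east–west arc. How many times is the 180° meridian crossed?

Leg 1: +170.98° → +161.47°, shortest Δλ = -9.51° (west) — does not cross 180°.
Leg 2: +161.47° → -70.08°, shortest Δλ = 128.45° (east) — crosses 180°.
Leg 3: -70.08° → +130.18°, shortest Δλ = -159.74° (west) — crosses 180°.
Total crossings: 2.

2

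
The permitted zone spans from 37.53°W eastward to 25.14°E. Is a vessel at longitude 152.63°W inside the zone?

Band width going east from -37.53° to +25.14°: ((25.14 − -37.53) mod 360) = 62.67°.
Offset of -152.63° east of the west edge: ((-152.63 − -37.53) mod 360) = 244.90°.
244.90° > 62.67° ⇒ outside.

No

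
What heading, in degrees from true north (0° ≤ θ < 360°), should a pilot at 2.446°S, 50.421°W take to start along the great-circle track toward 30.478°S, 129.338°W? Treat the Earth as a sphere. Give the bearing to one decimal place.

239.4°

Δλ = -129.338 − -50.421 = -78.917°.
θ = atan2( sin Δλ · cos φ₂ , cos φ₁ · sin φ₂ − sin φ₁ · cos φ₂ · cos Δλ )
  = atan2(-0.84575, -0.49967) = -120.575° → normalised to [0°, 360°): 239.425°.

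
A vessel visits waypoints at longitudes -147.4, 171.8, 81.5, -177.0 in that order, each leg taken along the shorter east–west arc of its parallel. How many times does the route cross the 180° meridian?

Leg 1: -147.4° → +171.8°, shortest Δλ = -40.8° (west) — crosses 180°.
Leg 2: +171.8° → +81.5°, shortest Δλ = -90.3° (west) — does not cross 180°.
Leg 3: +81.5° → -177.0°, shortest Δλ = 101.5° (east) — crosses 180°.
Total crossings: 2.

2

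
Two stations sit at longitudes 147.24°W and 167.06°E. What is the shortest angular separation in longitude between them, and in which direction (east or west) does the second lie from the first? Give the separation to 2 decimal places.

Raw difference: 167.06 − -147.24 = 314.3°.
Normalise into (−180°, 180°]: 314.3° − 360° = -45.7°.
Negative ⇒ the second point lies to the west; separation 45.70°.

45.70° west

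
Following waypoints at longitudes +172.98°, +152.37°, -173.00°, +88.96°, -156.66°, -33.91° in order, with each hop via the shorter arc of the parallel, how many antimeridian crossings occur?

3

Leg 1: +172.98° → +152.37°, shortest Δλ = -20.61° (west) — does not cross 180°.
Leg 2: +152.37° → -173.00°, shortest Δλ = 34.63° (east) — crosses 180°.
Leg 3: -173.00° → +88.96°, shortest Δλ = -98.04° (west) — crosses 180°.
Leg 4: +88.96° → -156.66°, shortest Δλ = 114.38° (east) — crosses 180°.
Leg 5: -156.66° → -33.91°, shortest Δλ = 122.75° (east) — does not cross 180°.
Total crossings: 3.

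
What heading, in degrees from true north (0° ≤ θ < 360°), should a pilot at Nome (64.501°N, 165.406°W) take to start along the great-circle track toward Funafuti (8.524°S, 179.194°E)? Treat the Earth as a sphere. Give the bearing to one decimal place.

195.9°

Δλ = 179.194 − -165.406 = 344.600°; wrapped into (−180°, 180°]: -15.400°.
θ = atan2( sin Δλ · cos φ₂ , cos φ₁ · sin φ₂ − sin φ₁ · cos φ₂ · cos Δλ )
  = atan2(-0.26262, -0.92438) = -164.140° → normalised to [0°, 360°): 195.860°.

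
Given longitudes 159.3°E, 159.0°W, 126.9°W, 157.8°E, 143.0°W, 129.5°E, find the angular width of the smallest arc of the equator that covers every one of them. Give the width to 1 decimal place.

Sort the longitudes: -159.0°, -143.0°, -126.9°, +129.5°, +157.8°, +159.3°.
Eastward gaps between consecutive values (wrapping around): 16.0°, 16.1°, 256.4°, 28.3°, 1.5°, 41.7°.
Largest gap = 256.4° ⇒ minimal covering band is its complement: 360° − 256.4° = 103.6°.
Band runs from +129.5° eastward to -126.9°, crossing the antimeridian.

103.6°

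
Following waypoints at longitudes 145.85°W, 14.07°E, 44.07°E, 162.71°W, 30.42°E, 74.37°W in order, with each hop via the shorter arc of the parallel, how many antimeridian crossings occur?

Leg 1: -145.85° → +14.07°, shortest Δλ = 159.92° (east) — does not cross 180°.
Leg 2: +14.07° → +44.07°, shortest Δλ = 30.0° (east) — does not cross 180°.
Leg 3: +44.07° → -162.71°, shortest Δλ = 153.22° (east) — crosses 180°.
Leg 4: -162.71° → +30.42°, shortest Δλ = -166.87° (west) — crosses 180°.
Leg 5: +30.42° → -74.37°, shortest Δλ = -104.79° (west) — does not cross 180°.
Total crossings: 2.

2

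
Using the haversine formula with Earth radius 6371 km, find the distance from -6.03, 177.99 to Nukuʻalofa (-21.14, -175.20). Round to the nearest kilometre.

Δλ = -175.20 − 177.99 = -353.19°; wrapped into (−180°, 180°]: 6.81°.
Δφ = -21.14 − -6.03 = -15.11°.
a = sin²(Δφ/2) + cos φ₁ · cos φ₂ · sin²(Δλ/2) = 0.020558.
c = 2·atan2(√a, √(1−a)) = 0.28776 rad → d = 6371·c ≈ 1833.29 km.

1833 km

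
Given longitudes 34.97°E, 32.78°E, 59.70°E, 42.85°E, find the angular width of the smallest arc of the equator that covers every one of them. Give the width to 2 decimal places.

26.92°

Sort the longitudes: +32.78°, +34.97°, +42.85°, +59.70°.
Eastward gaps between consecutive values (wrapping around): 2.19°, 7.88°, 16.85°, 333.08°.
Largest gap = 333.08° ⇒ minimal covering band is its complement: 360° − 333.08° = 26.92°.
Band runs from +32.78° eastward to +59.70°.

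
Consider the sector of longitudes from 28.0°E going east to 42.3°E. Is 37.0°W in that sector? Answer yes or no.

Band width going east from +28.0° to +42.3°: ((42.3 − 28.0) mod 360) = 14.3°.
Offset of -37.0° east of the west edge: ((-37.0 − 28.0) mod 360) = 295.0°.
295.0° > 14.3° ⇒ outside.

No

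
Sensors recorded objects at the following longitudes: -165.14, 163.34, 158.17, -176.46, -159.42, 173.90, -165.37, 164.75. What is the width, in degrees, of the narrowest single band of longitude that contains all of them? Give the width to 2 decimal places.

42.41°

Sort the longitudes: -176.46°, -165.37°, -165.14°, -159.42°, +158.17°, +163.34°, +164.75°, +173.90°.
Eastward gaps between consecutive values (wrapping around): 11.09°, 0.23°, 5.72°, 317.59°, 5.17°, 1.41°, 9.15°, 9.64°.
Largest gap = 317.59° ⇒ minimal covering band is its complement: 360° − 317.59° = 42.41°.
Band runs from +158.17° eastward to -159.42°, crossing the antimeridian.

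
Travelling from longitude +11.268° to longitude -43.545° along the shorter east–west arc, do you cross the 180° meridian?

No

Signed shortest Δλ = ((-43.545 − 11.268 + 180) mod 360) − 180 = -54.813°.
Going west by 54.813° from +11.268° reaches -43.545° without touching 180°.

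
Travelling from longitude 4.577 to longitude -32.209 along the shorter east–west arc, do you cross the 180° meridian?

No

Signed shortest Δλ = ((-32.209 − 4.577 + 180) mod 360) − 180 = -36.786°.
Going west by 36.786° from +4.577° reaches -32.209° without touching 180°.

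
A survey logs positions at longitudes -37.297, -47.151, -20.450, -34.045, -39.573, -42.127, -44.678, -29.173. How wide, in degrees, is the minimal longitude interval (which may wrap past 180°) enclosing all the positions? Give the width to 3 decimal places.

Sort the longitudes: -47.151°, -44.678°, -42.127°, -39.573°, -37.297°, -34.045°, -29.173°, -20.450°.
Eastward gaps between consecutive values (wrapping around): 2.473°, 2.551°, 2.554°, 2.276°, 3.252°, 4.872°, 8.723°, 333.299°.
Largest gap = 333.299° ⇒ minimal covering band is its complement: 360° − 333.299° = 26.701°.
Band runs from -47.151° eastward to -20.450°.

26.701°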